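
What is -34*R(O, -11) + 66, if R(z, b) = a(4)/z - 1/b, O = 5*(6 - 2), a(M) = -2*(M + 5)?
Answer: 5143/55 ≈ 93.509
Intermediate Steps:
a(M) = -10 - 2*M (a(M) = -2*(5 + M) = -10 - 2*M)
O = 20 (O = 5*4 = 20)
R(z, b) = -1/b - 18/z (R(z, b) = (-10 - 2*4)/z - 1/b = (-10 - 8)/z - 1/b = -18/z - 1/b = -1/b - 18/z)
-34*R(O, -11) + 66 = -34*(-1/(-11) - 18/20) + 66 = -34*(-1*(-1/11) - 18*1/20) + 66 = -34*(1/11 - 9/10) + 66 = -34*(-89/110) + 66 = 1513/55 + 66 = 5143/55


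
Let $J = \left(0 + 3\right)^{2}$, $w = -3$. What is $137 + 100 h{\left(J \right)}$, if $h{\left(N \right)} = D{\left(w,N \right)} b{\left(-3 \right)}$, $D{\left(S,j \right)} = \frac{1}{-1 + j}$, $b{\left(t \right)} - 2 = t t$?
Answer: $\frac{549}{2} \approx 274.5$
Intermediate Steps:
$b{\left(t \right)} = 2 + t^{2}$ ($b{\left(t \right)} = 2 + t t = 2 + t^{2}$)
$J = 9$ ($J = 3^{2} = 9$)
$h{\left(N \right)} = \frac{11}{-1 + N}$ ($h{\left(N \right)} = \frac{2 + \left(-3\right)^{2}}{-1 + N} = \frac{2 + 9}{-1 + N} = \frac{1}{-1 + N} 11 = \frac{11}{-1 + N}$)
$137 + 100 h{\left(J \right)} = 137 + 100 \frac{11}{-1 + 9} = 137 + 100 \cdot \frac{11}{8} = 137 + \frac{275}{2} = \frac{549}{2}$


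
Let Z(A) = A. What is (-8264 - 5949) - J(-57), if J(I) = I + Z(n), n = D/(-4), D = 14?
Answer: -28305/2 ≈ -14153.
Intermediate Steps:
n = -7/2 (n = 14/(-4) = 14*(-1/4) = -7/2 ≈ -3.5000)
J(I) = -7/2 + I (J(I) = I - 7/2 = -7/2 + I)
(-8264 - 5949) - J(-57) = (-8264 - 5949) - (-7/2 - 57) = -14213 - 1*(-121/2) = -14213 + 121/2 = -28305/2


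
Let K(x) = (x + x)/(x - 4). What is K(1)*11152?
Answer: -22304/3 ≈ -7434.7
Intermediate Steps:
K(x) = 2*x/(-4 + x) (K(x) = (2*x)/(-4 + x) = 2*x/(-4 + x))
K(1)*11152 = (2*1/(-4 + 1))*11152 = (2*1/(-3))*11152 = (2*1*(-⅓))*11152 = -⅔*11152 = -22304/3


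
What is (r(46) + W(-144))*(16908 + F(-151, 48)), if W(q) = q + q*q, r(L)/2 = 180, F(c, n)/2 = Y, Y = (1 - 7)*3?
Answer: 353502144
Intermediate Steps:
Y = -18 (Y = -6*3 = -18)
F(c, n) = -36 (F(c, n) = 2*(-18) = -36)
r(L) = 360 (r(L) = 2*180 = 360)
W(q) = q + q**2
(r(46) + W(-144))*(16908 + F(-151, 48)) = (360 - 144*(1 - 144))*(16908 - 36) = (360 - 144*(-143))*16872 = (360 + 20592)*16872 = 20952*16872 = 353502144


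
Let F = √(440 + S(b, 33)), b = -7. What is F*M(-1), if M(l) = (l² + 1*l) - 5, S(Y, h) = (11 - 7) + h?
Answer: -15*√53 ≈ -109.20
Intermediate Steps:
S(Y, h) = 4 + h
F = 3*√53 (F = √(440 + (4 + 33)) = √(440 + 37) = √477 = 3*√53 ≈ 21.840)
M(l) = -5 + l + l² (M(l) = (l² + l) - 5 = (l + l²) - 5 = -5 + l + l²)
F*M(-1) = (3*√53)*(-5 - 1 + (-1)²) = (3*√53)*(-5 - 1 + 1) = (3*√53)*(-5) = -15*√53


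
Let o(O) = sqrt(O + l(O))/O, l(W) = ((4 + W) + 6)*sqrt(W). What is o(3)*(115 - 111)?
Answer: 4*sqrt(3 + 13*sqrt(3))/3 ≈ 6.7352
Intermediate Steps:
l(W) = sqrt(W)*(10 + W) (l(W) = (10 + W)*sqrt(W) = sqrt(W)*(10 + W))
o(O) = sqrt(O + sqrt(O)*(10 + O))/O
o(3)*(115 - 111) = (sqrt(3 + sqrt(3)*(10 + 3))/3)*(115 - 111) = (sqrt(3 + sqrt(3)*13)/3)*4 = (sqrt(3 + 13*sqrt(3))/3)*4 = 4*sqrt(3 + 13*sqrt(3))/3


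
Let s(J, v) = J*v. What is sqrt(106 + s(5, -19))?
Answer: sqrt(11) ≈ 3.3166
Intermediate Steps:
sqrt(106 + s(5, -19)) = sqrt(106 + 5*(-19)) = sqrt(106 - 95) = sqrt(11)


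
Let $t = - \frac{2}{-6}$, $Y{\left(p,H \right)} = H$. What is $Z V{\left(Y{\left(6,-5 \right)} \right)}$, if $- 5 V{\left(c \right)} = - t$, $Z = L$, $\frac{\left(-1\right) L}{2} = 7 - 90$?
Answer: $\frac{166}{15} \approx 11.067$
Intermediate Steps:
$L = 166$ ($L = - 2 \left(7 - 90\right) = \left(-2\right) \left(-83\right) = 166$)
$Z = 166$
$t = \frac{1}{3}$ ($t = \left(-2\right) \left(- \frac{1}{6}\right) = \frac{1}{3} \approx 0.33333$)
$V{\left(c \right)} = \frac{1}{15}$ ($V{\left(c \right)} = - \frac{\left(-1\right) \frac{1}{3}}{5} = \left(- \frac{1}{5}\right) \left(- \frac{1}{3}\right) = \frac{1}{15}$)
$Z V{\left(Y{\left(6,-5 \right)} \right)} = 166 \cdot \frac{1}{15} = \frac{166}{15}$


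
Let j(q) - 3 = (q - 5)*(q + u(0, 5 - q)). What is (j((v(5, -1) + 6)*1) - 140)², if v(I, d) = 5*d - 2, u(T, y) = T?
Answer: 17161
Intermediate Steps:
v(I, d) = -2 + 5*d
j(q) = 3 + q*(-5 + q) (j(q) = 3 + (q - 5)*(q + 0) = 3 + (-5 + q)*q = 3 + q*(-5 + q))
(j((v(5, -1) + 6)*1) - 140)² = ((3 + (((-2 + 5*(-1)) + 6)*1)² - 5*((-2 + 5*(-1)) + 6)) - 140)² = ((3 + (((-2 - 5) + 6)*1)² - 5*((-2 - 5) + 6)) - 140)² = ((3 + ((-7 + 6)*1)² - 5*(-7 + 6)) - 140)² = ((3 + (-1*1)² - (-5)) - 140)² = ((3 + (-1)² - 5*(-1)) - 140)² = ((3 + 1 + 5) - 140)² = (9 - 140)² = (-131)² = 17161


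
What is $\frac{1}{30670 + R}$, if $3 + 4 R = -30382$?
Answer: $\frac{4}{92295} \approx 4.3339 \cdot 10^{-5}$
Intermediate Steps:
$R = - \frac{30385}{4}$ ($R = - \frac{3}{4} + \frac{1}{4} \left(-30382\right) = - \frac{3}{4} - \frac{15191}{2} = - \frac{30385}{4} \approx -7596.3$)
$\frac{1}{30670 + R} = \frac{1}{30670 - \frac{30385}{4}} = \frac{1}{\frac{92295}{4}} = \frac{4}{92295}$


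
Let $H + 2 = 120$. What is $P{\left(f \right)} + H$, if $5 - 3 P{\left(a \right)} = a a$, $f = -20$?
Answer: $- \frac{41}{3} \approx -13.667$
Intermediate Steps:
$H = 118$ ($H = -2 + 120 = 118$)
$P{\left(a \right)} = \frac{5}{3} - \frac{a^{2}}{3}$ ($P{\left(a \right)} = \frac{5}{3} - \frac{a a}{3} = \frac{5}{3} - \frac{a^{2}}{3}$)
$P{\left(f \right)} + H = \left(\frac{5}{3} - \frac{\left(-20\right)^{2}}{3}\right) + 118 = \left(\frac{5}{3} - \frac{400}{3}\right) + 118 = - \frac{395}{3} + 118 = - \frac{41}{3}$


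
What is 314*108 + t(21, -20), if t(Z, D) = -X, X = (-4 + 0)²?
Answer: 33896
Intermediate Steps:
X = 16 (X = (-4)² = 16)
t(Z, D) = -16 (t(Z, D) = -1*16 = -16)
314*108 + t(21, -20) = 314*108 - 16 = 33912 - 16 = 33896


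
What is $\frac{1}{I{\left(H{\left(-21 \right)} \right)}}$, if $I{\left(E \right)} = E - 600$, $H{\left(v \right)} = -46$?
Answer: $- \frac{1}{646} \approx -0.001548$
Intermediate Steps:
$I{\left(E \right)} = -600 + E$
$\frac{1}{I{\left(H{\left(-21 \right)} \right)}} = \frac{1}{-600 - 46} = \frac{1}{-646} = - \frac{1}{646}$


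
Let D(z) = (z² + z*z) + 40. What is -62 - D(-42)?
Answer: -3630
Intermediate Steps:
D(z) = 40 + 2*z² (D(z) = (z² + z²) + 40 = 2*z² + 40 = 40 + 2*z²)
-62 - D(-42) = -62 - (40 + 2*(-42)²) = -62 - (40 + 2*1764) = -62 - (40 + 3528) = -62 - 1*3568 = -62 - 3568 = -3630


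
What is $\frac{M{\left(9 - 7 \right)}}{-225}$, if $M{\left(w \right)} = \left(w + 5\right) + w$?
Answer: $- \frac{1}{25} \approx -0.04$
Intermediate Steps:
$M{\left(w \right)} = 5 + 2 w$ ($M{\left(w \right)} = \left(5 + w\right) + w = 5 + 2 w$)
$\frac{M{\left(9 - 7 \right)}}{-225} = \frac{5 + 2 \left(9 - 7\right)}{-225} = \left(5 + 2 \left(9 - 7\right)\right) \left(- \frac{1}{225}\right) = \left(5 + 2 \cdot 2\right) \left(- \frac{1}{225}\right) = \left(5 + 4\right) \left(- \frac{1}{225}\right) = 9 \left(- \frac{1}{225}\right) = - \frac{1}{25}$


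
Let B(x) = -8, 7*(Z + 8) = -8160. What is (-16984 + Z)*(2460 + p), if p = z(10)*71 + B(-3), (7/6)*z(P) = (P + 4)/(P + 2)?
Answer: -320683392/7 ≈ -4.5812e+7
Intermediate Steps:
Z = -8216/7 (Z = -8 + (⅐)*(-8160) = -8 - 8160/7 = -8216/7 ≈ -1173.7)
z(P) = 6*(4 + P)/(7*(2 + P)) (z(P) = 6*((P + 4)/(P + 2))/7 = 6*((4 + P)/(2 + P))/7 = 6*(4 + P)/(7*(2 + P)))
p = 63 (p = (6*(4 + 10)/(7*(2 + 10)))*71 - 8 = ((6/7)*14/12)*71 - 8 = ((6/7)*(1/12)*14)*71 - 8 = 1*71 - 8 = 71 - 8 = 63)
(-16984 + Z)*(2460 + p) = (-16984 - 8216/7)*(2460 + 63) = -127104/7*2523 = -320683392/7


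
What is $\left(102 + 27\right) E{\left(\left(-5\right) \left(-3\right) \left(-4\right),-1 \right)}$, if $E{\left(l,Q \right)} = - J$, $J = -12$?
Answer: $1548$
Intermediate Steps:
$E{\left(l,Q \right)} = 12$ ($E{\left(l,Q \right)} = \left(-1\right) \left(-12\right) = 12$)
$\left(102 + 27\right) E{\left(\left(-5\right) \left(-3\right) \left(-4\right),-1 \right)} = \left(102 + 27\right) 12 = 129 \cdot 12 = 1548$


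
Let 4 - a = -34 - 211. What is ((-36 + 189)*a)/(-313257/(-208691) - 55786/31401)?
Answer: -5094973117323/36845981 ≈ -1.3828e+5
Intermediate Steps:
a = 249 (a = 4 - (-34 - 211) = 4 - 1*(-245) = 4 + 245 = 249)
((-36 + 189)*a)/(-313257/(-208691) - 55786/31401) = ((-36 + 189)*249)/(-313257/(-208691) - 55786/31401) = (153*249)/(-313257*(-1/208691) - 55786*1/31401) = 38097/(6393/4259 - 55786/31401) = 38097/(-36845981/133736859) = 38097*(-133736859/36845981) = -5094973117323/36845981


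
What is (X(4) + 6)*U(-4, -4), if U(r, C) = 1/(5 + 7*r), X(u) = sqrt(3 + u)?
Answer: -6/23 - sqrt(7)/23 ≈ -0.37590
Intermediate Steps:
(X(4) + 6)*U(-4, -4) = (sqrt(3 + 4) + 6)/(5 + 7*(-4)) = (sqrt(7) + 6)/(5 - 28) = (6 + sqrt(7))/(-23) = (6 + sqrt(7))*(-1/23) = -6/23 - sqrt(7)/23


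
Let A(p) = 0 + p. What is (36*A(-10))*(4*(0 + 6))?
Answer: -8640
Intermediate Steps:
A(p) = p
(36*A(-10))*(4*(0 + 6)) = (36*(-10))*(4*(0 + 6)) = -1440*6 = -360*24 = -8640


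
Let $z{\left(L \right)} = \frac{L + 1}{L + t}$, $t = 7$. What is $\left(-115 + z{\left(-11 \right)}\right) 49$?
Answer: $- \frac{11025}{2} \approx -5512.5$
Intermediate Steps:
$z{\left(L \right)} = \frac{1 + L}{7 + L}$ ($z{\left(L \right)} = \frac{L + 1}{L + 7} = \frac{1 + L}{7 + L}$)
$\left(-115 + z{\left(-11 \right)}\right) 49 = \left(-115 + \frac{1 - 11}{7 - 11}\right) 49 = \left(-115 + \frac{1}{-4} \left(-10\right)\right) 49 = \left(-115 - - \frac{5}{2}\right) 49 = \left(-115 + \frac{5}{2}\right) 49 = \left(- \frac{225}{2}\right) 49 = - \frac{11025}{2}$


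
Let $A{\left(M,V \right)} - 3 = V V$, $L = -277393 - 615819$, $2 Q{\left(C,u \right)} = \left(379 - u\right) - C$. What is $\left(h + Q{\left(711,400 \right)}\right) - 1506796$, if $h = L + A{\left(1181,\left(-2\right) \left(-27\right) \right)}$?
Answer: $-2397455$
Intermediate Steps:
$Q{\left(C,u \right)} = \frac{379}{2} - \frac{C}{2} - \frac{u}{2}$ ($Q{\left(C,u \right)} = \frac{\left(379 - u\right) - C}{2} = \frac{379 - C - u}{2} = \frac{379}{2} - \frac{C}{2} - \frac{u}{2}$)
$L = -893212$
$A{\left(M,V \right)} = 3 + V^{2}$ ($A{\left(M,V \right)} = 3 + V V = 3 + V^{2}$)
$h = -890293$ ($h = -893212 + \left(3 + \left(\left(-2\right) \left(-27\right)\right)^{2}\right) = -893212 + \left(3 + 54^{2}\right) = -893212 + \left(3 + 2916\right) = -893212 + 2919 = -890293$)
$\left(h + Q{\left(711,400 \right)}\right) - 1506796 = \left(-890293 - 366\right) - 1506796 = -890659 - 1506796 = -2397455$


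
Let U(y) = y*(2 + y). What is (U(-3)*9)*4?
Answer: 108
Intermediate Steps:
(U(-3)*9)*4 = (-3*(2 - 3)*9)*4 = (-3*(-1)*9)*4 = (3*9)*4 = 27*4 = 108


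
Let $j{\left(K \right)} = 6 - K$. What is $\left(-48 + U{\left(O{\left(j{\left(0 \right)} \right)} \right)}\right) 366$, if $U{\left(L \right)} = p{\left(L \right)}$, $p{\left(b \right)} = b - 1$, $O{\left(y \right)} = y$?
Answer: $-15738$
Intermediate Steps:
$p{\left(b \right)} = -1 + b$
$U{\left(L \right)} = -1 + L$
$\left(-48 + U{\left(O{\left(j{\left(0 \right)} \right)} \right)}\right) 366 = \left(-48 + \left(-1 + \left(6 - 0\right)\right)\right) 366 = \left(-48 + \left(-1 + \left(6 + 0\right)\right)\right) 366 = \left(-48 + \left(-1 + 6\right)\right) 366 = \left(-48 + 5\right) 366 = \left(-43\right) 366 = -15738$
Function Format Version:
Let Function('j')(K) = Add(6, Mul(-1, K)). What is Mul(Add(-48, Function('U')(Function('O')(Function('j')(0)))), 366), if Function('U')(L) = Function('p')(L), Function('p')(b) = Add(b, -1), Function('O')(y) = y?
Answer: -15738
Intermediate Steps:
Function('p')(b) = Add(-1, b)
Function('U')(L) = Add(-1, L)
Mul(Add(-48, Function('U')(Function('O')(Function('j')(0)))), 366) = Mul(Add(-48, Add(-1, Add(6, Mul(-1, 0)))), 366) = Mul(Add(-48, Add(-1, Add(6, 0))), 366) = Mul(Add(-48, Add(-1, 6)), 366) = Mul(Add(-48, 5), 366) = Mul(-43, 366) = -15738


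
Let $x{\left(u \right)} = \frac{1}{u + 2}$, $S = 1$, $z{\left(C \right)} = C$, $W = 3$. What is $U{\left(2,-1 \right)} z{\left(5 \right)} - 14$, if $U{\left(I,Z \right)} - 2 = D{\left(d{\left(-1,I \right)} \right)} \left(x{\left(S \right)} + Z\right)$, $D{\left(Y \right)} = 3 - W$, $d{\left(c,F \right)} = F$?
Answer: $-4$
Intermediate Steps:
$D{\left(Y \right)} = 0$ ($D{\left(Y \right)} = 3 - 3 = 0$)
$x{\left(u \right)} = \frac{1}{2 + u}$
$U{\left(I,Z \right)} = 2$ ($U{\left(I,Z \right)} = 2 + 0 \left(\frac{1}{2 + 1} + Z\right) = 2 + 0 \left(\frac{1}{3} + Z\right) = 2 + 0 = 2$)
$U{\left(2,-1 \right)} z{\left(5 \right)} - 14 = 2 \cdot 5 - 14 = 10 - 14 = -4$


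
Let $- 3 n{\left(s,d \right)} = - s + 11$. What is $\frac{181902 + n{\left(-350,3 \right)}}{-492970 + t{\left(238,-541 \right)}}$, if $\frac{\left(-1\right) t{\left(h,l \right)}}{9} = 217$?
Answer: $- \frac{545345}{1484769} \approx -0.36729$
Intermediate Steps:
$n{\left(s,d \right)} = - \frac{11}{3} + \frac{s}{3}$ ($n{\left(s,d \right)} = - \frac{- s + 11}{3} = - \frac{11 - s}{3} = - \frac{11}{3} + \frac{s}{3}$)
$t{\left(h,l \right)} = -1953$ ($t{\left(h,l \right)} = \left(-9\right) 217 = -1953$)
$\frac{181902 + n{\left(-350,3 \right)}}{-492970 + t{\left(238,-541 \right)}} = \frac{181902 + \left(- \frac{11}{3} + \frac{1}{3} \left(-350\right)\right)}{-492970 - 1953} = \frac{181902 - \frac{361}{3}}{-494923} = \left(181902 - \frac{361}{3}\right) \left(- \frac{1}{494923}\right) = \frac{545345}{3} \left(- \frac{1}{494923}\right) = - \frac{545345}{1484769}$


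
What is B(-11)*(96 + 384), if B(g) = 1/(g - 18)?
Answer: -480/29 ≈ -16.552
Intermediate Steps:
B(g) = 1/(-18 + g)
B(-11)*(96 + 384) = (96 + 384)/(-18 - 11) = 480/(-29) = -1/29*480 = -480/29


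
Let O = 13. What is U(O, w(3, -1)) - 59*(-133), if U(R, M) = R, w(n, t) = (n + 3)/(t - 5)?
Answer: 7860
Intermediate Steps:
w(n, t) = (3 + n)/(-5 + t)
U(O, w(3, -1)) - 59*(-133) = 13 - 59*(-133) = 13 + 7847 = 7860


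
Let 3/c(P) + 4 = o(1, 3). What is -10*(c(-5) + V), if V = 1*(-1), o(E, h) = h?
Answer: 40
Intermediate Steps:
V = -1
c(P) = -3 (c(P) = 3/(-4 + 3) = 3/(-1) = 3*(-1) = -3)
-10*(c(-5) + V) = -10*(-3 - 1) = -10*(-4) = 40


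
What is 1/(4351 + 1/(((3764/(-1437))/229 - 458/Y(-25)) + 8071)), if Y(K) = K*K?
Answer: 1659814546441/7221853297235416 ≈ 0.00022983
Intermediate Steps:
Y(K) = K**2
1/(4351 + 1/(((3764/(-1437))/229 - 458/Y(-25)) + 8071)) = 1/(4351 + 1/(((3764/(-1437))/229 - 458/((-25)**2)) + 8071)) = 1/(4351 + 1/(((3764*(-1/1437))*(1/229) - 458/625) + 8071)) = 1/(4351 + 1/((-3764/1437*1/229 - 458*1/625) + 8071)) = 1/(4351 + 1/((-3764/329073 - 458/625) + 8071)) = 1/(4351 + 1/(-153067934/205670625 + 8071)) = 1/(4351 + 1/(1659814546441/205670625)) = 1/(4351 + 205670625/1659814546441) = 1/(7221853297235416/1659814546441) = 1659814546441/7221853297235416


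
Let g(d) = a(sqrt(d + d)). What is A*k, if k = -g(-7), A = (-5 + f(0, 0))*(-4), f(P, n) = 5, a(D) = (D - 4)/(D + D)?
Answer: 0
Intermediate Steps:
a(D) = (-4 + D)/(2*D) (a(D) = (-4 + D)/((2*D)) = (-4 + D)*(1/(2*D)) = (-4 + D)/(2*D))
g(d) = sqrt(2)*(-4 + sqrt(2)*sqrt(d))/(4*sqrt(d)) (g(d) = (-4 + sqrt(d + d))/(2*(sqrt(d + d))) = (-4 + sqrt(2*d))/(2*(sqrt(2*d))) = (-4 + sqrt(2)*sqrt(d))/(2*((sqrt(2)*sqrt(d)))) = (sqrt(2)/(2*sqrt(d)))*(-4 + sqrt(2)*sqrt(d))/2 = sqrt(2)*(-4 + sqrt(2)*sqrt(d))/(4*sqrt(d)))
A = 0 (A = (-5 + 5)*(-4) = 0*(-4) = 0)
k = -1/2 - I*sqrt(14)/7 (k = -(1/2 - sqrt(2)/sqrt(-7)) = -(1/2 - sqrt(2)*(-I*sqrt(7)/7)) = -(1/2 + I*sqrt(14)/7) = -1/2 - I*sqrt(14)/7 ≈ -0.5 - 0.53452*I)
A*k = 0*(-1/2 - I*sqrt(14)/7) = 0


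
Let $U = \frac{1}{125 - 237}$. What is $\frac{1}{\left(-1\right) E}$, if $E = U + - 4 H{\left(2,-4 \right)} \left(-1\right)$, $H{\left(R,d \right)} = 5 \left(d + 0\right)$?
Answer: $\frac{112}{8961} \approx 0.012499$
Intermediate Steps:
$H{\left(R,d \right)} = 5 d$
$U = - \frac{1}{112}$ ($U = \frac{1}{-112} = - \frac{1}{112} \approx -0.0089286$)
$E = - \frac{8961}{112}$ ($E = - \frac{1}{112} + - 4 \cdot 5 \left(-4\right) \left(-1\right) = - \frac{1}{112} + \left(-4\right) \left(-20\right) \left(-1\right) = - \frac{1}{112} + 80 \left(-1\right) = - \frac{1}{112} - 80 = - \frac{8961}{112} \approx -80.009$)
$\frac{1}{\left(-1\right) E} = \frac{1}{\left(-1\right) \left(- \frac{8961}{112}\right)} = \frac{1}{\frac{8961}{112}} = \frac{112}{8961}$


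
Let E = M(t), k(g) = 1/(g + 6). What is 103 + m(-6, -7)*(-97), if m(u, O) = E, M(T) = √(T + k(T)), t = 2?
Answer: 103 - 97*√34/4 ≈ -38.401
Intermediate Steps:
k(g) = 1/(6 + g)
M(T) = √(T + 1/(6 + T))
E = √34/4 (E = √((1 + 2*(6 + 2))/(6 + 2)) = √((1 + 2*8)/8) = √((1 + 16)/8) = √((⅛)*17) = √(17/8) = √34/4 ≈ 1.4577)
m(u, O) = √34/4
103 + m(-6, -7)*(-97) = 103 + (√34/4)*(-97) = 103 - 97*√34/4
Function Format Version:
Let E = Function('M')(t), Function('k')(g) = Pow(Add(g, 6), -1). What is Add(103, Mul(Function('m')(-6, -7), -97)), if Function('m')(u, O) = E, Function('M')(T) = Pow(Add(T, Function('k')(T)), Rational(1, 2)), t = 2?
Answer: Add(103, Mul(Rational(-97, 4), Pow(34, Rational(1, 2)))) ≈ -38.401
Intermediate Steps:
Function('k')(g) = Pow(Add(6, g), -1)
Function('M')(T) = Pow(Add(T, Pow(Add(6, T), -1)), Rational(1, 2))
E = Mul(Rational(1, 4), Pow(34, Rational(1, 2))) (E = Pow(Mul(Pow(Add(6, 2), -1), Add(1, Mul(2, Add(6, 2)))), Rational(1, 2)) = Pow(Mul(Pow(8, -1), Add(1, Mul(2, 8))), Rational(1, 2)) = Pow(Mul(Rational(1, 8), Add(1, 16)), Rational(1, 2)) = Pow(Mul(Rational(1, 8), 17), Rational(1, 2)) = Pow(Rational(17, 8), Rational(1, 2)) = Mul(Rational(1, 4), Pow(34, Rational(1, 2))) ≈ 1.4577)
Function('m')(u, O) = Mul(Rational(1, 4), Pow(34, Rational(1, 2)))
Add(103, Mul(Function('m')(-6, -7), -97)) = Add(103, Mul(Mul(Rational(1, 4), Pow(34, Rational(1, 2))), -97)) = Add(103, Mul(Rational(-97, 4), Pow(34, Rational(1, 2))))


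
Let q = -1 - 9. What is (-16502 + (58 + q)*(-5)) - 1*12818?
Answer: -29560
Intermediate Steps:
q = -10
(-16502 + (58 + q)*(-5)) - 1*12818 = (-16502 + (58 - 10)*(-5)) - 1*12818 = (-16502 + 48*(-5)) - 12818 = (-16502 - 240) - 12818 = -16742 - 12818 = -29560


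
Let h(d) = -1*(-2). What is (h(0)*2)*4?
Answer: 16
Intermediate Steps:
h(d) = 2
(h(0)*2)*4 = (2*2)*4 = 4*4 = 16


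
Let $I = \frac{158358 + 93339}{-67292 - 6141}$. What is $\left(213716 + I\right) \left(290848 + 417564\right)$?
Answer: $\frac{11117502919144372}{73433} \approx 1.514 \cdot 10^{11}$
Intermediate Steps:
$I = - \frac{251697}{73433}$ ($I = \frac{251697}{-73433} = 251697 \left(- \frac{1}{73433}\right) = - \frac{251697}{73433} \approx -3.4276$)
$\left(213716 + I\right) \left(290848 + 417564\right) = \left(213716 - \frac{251697}{73433}\right) \left(290848 + 417564\right) = \frac{15693555331}{73433} \cdot 708412 = \frac{11117502919144372}{73433}$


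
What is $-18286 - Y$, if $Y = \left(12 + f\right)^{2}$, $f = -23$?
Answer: $-18407$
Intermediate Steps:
$Y = 121$ ($Y = \left(12 - 23\right)^{2} = \left(-11\right)^{2} = 121$)
$-18286 - Y = -18286 - 121 = -18407$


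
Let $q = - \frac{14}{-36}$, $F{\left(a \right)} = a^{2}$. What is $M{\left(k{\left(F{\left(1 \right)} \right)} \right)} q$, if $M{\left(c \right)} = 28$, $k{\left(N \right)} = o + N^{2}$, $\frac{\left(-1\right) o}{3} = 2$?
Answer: $\frac{98}{9} \approx 10.889$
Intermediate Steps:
$o = -6$ ($o = \left(-3\right) 2 = -6$)
$k{\left(N \right)} = -6 + N^{2}$
$q = \frac{7}{18}$ ($q = \left(-14\right) \left(- \frac{1}{36}\right) = \frac{7}{18} \approx 0.38889$)
$M{\left(k{\left(F{\left(1 \right)} \right)} \right)} q = 28 \cdot \frac{7}{18} = \frac{98}{9}$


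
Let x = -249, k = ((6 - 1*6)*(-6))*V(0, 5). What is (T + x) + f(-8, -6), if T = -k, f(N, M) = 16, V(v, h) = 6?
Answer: -233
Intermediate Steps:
k = 0 (k = ((6 - 1*6)*(-6))*6 = ((6 - 6)*(-6))*6 = (0*(-6))*6 = 0*6 = 0)
T = 0 (T = -1*0 = 0)
(T + x) + f(-8, -6) = (0 - 249) + 16 = -249 + 16 = -233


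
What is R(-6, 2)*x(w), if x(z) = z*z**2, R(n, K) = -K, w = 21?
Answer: -18522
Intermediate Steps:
x(z) = z**3
R(-6, 2)*x(w) = -1*2*21**3 = -2*9261 = -18522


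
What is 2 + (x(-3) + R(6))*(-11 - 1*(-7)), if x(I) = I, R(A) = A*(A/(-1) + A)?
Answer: 14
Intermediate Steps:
R(A) = 0 (R(A) = A*(A*(-1) + A) = A*(-A + A) = A*0 = 0)
2 + (x(-3) + R(6))*(-11 - 1*(-7)) = 2 + (-3 + 0)*(-11 - 1*(-7)) = 2 - 3*(-11 + 7) = 2 - 3*(-4) = 2 + 12 = 14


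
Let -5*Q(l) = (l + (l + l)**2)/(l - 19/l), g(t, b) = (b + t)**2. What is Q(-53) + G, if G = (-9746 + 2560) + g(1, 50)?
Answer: -63368051/13950 ≈ -4542.5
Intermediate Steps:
Q(l) = -(l + 4*l**2)/(5*(l - 19/l)) (Q(l) = -(l + (l + l)**2)/(5*(l - 19/l)) = -(l + (2*l)**2)/(5*(l - 19/l)) = -(l + 4*l**2)/(5*(l - 19/l)))
G = -4585 (G = (-9746 + 2560) + (50 + 1)**2 = -7186 + 51**2 = -7186 + 2601 = -4585)
Q(-53) + G = (1/5)*(-53)**2*(-1 - 4*(-53))/(-19 + (-53)**2) - 4585 = (1/5)*2809*(-1 + 212)/(-19 + 2809) - 4585 = (1/5)*2809*211/2790 - 4585 = (1/5)*2809*(1/2790)*211 - 4585 = 592699/13950 - 4585 = -63368051/13950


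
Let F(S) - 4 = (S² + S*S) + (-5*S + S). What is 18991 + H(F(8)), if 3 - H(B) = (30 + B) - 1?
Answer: 18865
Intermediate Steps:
F(S) = 4 - 4*S + 2*S² (F(S) = 4 + ((S² + S*S) + (-5*S + S)) = 4 + ((S² + S²) - 4*S) = 4 + (2*S² - 4*S) = 4 + (-4*S + 2*S²) = 4 - 4*S + 2*S²)
H(B) = -26 - B (H(B) = 3 - ((30 + B) - 1) = 3 - (29 + B) = 3 + (-29 - B) = -26 - B)
18991 + H(F(8)) = 18991 + (-26 - (4 - 4*8 + 2*8²)) = 18991 + (-26 - (4 - 32 + 2*64)) = 18991 + (-26 - (4 - 32 + 128)) = 18991 + (-26 - 1*100) = 18991 + (-26 - 100) = 18991 - 126 = 18865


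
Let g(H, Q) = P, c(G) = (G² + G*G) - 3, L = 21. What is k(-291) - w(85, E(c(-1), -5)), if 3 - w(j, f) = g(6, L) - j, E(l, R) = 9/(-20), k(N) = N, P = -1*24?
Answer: -403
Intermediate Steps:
c(G) = -3 + 2*G² (c(G) = (G² + G²) - 3 = 2*G² - 3 = -3 + 2*G²)
P = -24
g(H, Q) = -24
E(l, R) = -9/20 (E(l, R) = 9*(-1/20) = -9/20)
w(j, f) = 27 + j (w(j, f) = 3 - (-24 - j) = 3 + (24 + j) = 27 + j)
k(-291) - w(85, E(c(-1), -5)) = -291 - (27 + 85) = -291 - 1*112 = -291 - 112 = -403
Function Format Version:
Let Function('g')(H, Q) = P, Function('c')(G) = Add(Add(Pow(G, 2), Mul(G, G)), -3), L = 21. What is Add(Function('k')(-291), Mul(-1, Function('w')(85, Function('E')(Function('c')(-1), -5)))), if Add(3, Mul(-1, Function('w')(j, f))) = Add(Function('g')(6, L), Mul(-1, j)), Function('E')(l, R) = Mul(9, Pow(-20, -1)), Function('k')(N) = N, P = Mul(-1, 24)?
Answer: -403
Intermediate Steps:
Function('c')(G) = Add(-3, Mul(2, Pow(G, 2))) (Function('c')(G) = Add(Add(Pow(G, 2), Pow(G, 2)), -3) = Add(Mul(2, Pow(G, 2)), -3) = Add(-3, Mul(2, Pow(G, 2))))
P = -24
Function('g')(H, Q) = -24
Function('E')(l, R) = Rational(-9, 20) (Function('E')(l, R) = Mul(9, Rational(-1, 20)) = Rational(-9, 20))
Function('w')(j, f) = Add(27, j) (Function('w')(j, f) = Add(3, Mul(-1, Add(-24, Mul(-1, j)))) = Add(3, Add(24, j)) = Add(27, j))
Add(Function('k')(-291), Mul(-1, Function('w')(85, Function('E')(Function('c')(-1), -5)))) = Add(-291, Mul(-1, Add(27, 85))) = Add(-291, Mul(-1, 112)) = Add(-291, -112) = -403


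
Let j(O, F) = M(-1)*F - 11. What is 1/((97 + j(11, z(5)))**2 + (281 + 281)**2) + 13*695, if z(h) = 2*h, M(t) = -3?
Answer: 2881984301/318980 ≈ 9035.0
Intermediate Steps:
j(O, F) = -11 - 3*F (j(O, F) = -3*F - 11 = -11 - 3*F)
1/((97 + j(11, z(5)))**2 + (281 + 281)**2) + 13*695 = 1/((97 + (-11 - 6*5))**2 + (281 + 281)**2) + 13*695 = 1/((97 + (-11 - 3*10))**2 + 562**2) + 9035 = 1/((97 + (-11 - 30))**2 + 315844) + 9035 = 1/((97 - 41)**2 + 315844) + 9035 = 1/(56**2 + 315844) + 9035 = 1/(3136 + 315844) + 9035 = 1/318980 + 9035 = 2881984301/318980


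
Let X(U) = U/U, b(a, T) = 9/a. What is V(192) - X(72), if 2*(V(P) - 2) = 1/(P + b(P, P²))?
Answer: 12323/12291 ≈ 1.0026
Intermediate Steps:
X(U) = 1
V(P) = 2 + 1/(2*(P + 9/P))
V(192) - X(72) = (36 + 192*(1 + 4*192))/(2*(9 + 192²)) - 1*1 = (36 + 192*(1 + 768))/(2*(9 + 36864)) - 1 = (½)*(36 + 192*769)/36873 - 1 = (½)*(1/36873)*(36 + 147648) - 1 = (½)*(1/36873)*147684 - 1 = 24614/12291 - 1 = 12323/12291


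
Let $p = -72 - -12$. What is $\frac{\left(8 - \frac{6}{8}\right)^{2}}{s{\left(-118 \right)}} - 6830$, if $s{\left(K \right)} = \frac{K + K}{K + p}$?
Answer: $- \frac{12820191}{1888} \approx -6790.4$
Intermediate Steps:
$p = -60$ ($p = -72 + 12 = -60$)
$s{\left(K \right)} = \frac{2 K}{-60 + K}$ ($s{\left(K \right)} = \frac{K + K}{K - 60} = \frac{2 K}{-60 + K}$)
$\frac{\left(8 - \frac{6}{8}\right)^{2}}{s{\left(-118 \right)}} - 6830 = \frac{\left(8 - \frac{6}{8}\right)^{2}}{2 \left(-118\right) \frac{1}{-60 - 118}} - 6830 = \frac{\left(8 - \frac{3}{4}\right)^{2}}{2 \left(-118\right) \frac{1}{-178}} - 6830 = \frac{\left(8 - \frac{3}{4}\right)^{2}}{2 \left(-118\right) \left(- \frac{1}{178}\right)} - 6830 = \frac{\left(\frac{29}{4}\right)^{2}}{\frac{118}{89}} - 6830 = \frac{841}{16} \cdot \frac{89}{118} - 6830 = \frac{74849}{1888} - 6830 = - \frac{12820191}{1888}$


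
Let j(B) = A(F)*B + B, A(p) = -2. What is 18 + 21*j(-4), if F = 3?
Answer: 102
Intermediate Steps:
j(B) = -B (j(B) = -2*B + B = -B)
18 + 21*j(-4) = 18 + 21*(-1*(-4)) = 18 + 21*4 = 18 + 84 = 102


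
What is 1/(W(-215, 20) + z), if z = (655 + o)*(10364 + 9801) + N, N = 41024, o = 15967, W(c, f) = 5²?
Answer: 1/335223679 ≈ 2.9831e-9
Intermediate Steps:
W(c, f) = 25
z = 335223654 (z = (655 + 15967)*(10364 + 9801) + 41024 = 16622*20165 + 41024 = 335182630 + 41024 = 335223654)
1/(W(-215, 20) + z) = 1/(25 + 335223654) = 1/335223679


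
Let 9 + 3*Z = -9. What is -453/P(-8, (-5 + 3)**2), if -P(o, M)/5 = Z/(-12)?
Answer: 906/5 ≈ 181.20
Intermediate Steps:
Z = -6 (Z = -3 + (1/3)*(-9) = -3 - 3 = -6)
P(o, M) = -5/2 (P(o, M) = -(-30)/(-12) = -(-30)*(-1)/12 = -5*1/2 = -5/2)
-453/P(-8, (-5 + 3)**2) = -453/(-5/2) = -453*(-2/5) = 906/5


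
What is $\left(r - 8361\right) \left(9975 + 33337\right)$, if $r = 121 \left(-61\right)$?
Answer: $-681817504$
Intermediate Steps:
$r = -7381$
$\left(r - 8361\right) \left(9975 + 33337\right) = \left(-7381 - 8361\right) \left(9975 + 33337\right) = \left(-15742\right) 43312 = -681817504$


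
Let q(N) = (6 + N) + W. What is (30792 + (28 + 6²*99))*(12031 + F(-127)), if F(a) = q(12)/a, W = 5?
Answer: 52535794976/127 ≈ 4.1367e+8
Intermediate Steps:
q(N) = 11 + N (q(N) = (6 + N) + 5 = 11 + N)
F(a) = 23/a (F(a) = (11 + 12)/a = 23/a)
(30792 + (28 + 6²*99))*(12031 + F(-127)) = (30792 + (28 + 6²*99))*(12031 + 23/(-127)) = (30792 + (28 + 36*99))*(12031 + 23*(-1/127)) = (30792 + (28 + 3564))*(12031 - 23/127) = (30792 + 3592)*(1527914/127) = 34384*(1527914/127) = 52535794976/127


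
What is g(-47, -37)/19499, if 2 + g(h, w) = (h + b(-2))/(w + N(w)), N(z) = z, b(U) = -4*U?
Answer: -109/1442926 ≈ -7.5541e-5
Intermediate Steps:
g(h, w) = -2 + (8 + h)/(2*w) (g(h, w) = -2 + (h - 4*(-2))/(w + w) = -2 + (h + 8)/((2*w)) = -2 + (8 + h)*(1/(2*w)) = -2 + (8 + h)/(2*w))
g(-47, -37)/19499 = ((½)*(8 - 47 - 4*(-37))/(-37))/19499 = ((½)*(-1/37)*(8 - 47 + 148))*(1/19499) = ((½)*(-1/37)*109)*(1/19499) = -109/74*1/19499 = -109/1442926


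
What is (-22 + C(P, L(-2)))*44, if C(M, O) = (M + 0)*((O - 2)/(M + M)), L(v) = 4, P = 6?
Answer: -924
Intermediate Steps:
C(M, O) = -1 + O/2 (C(M, O) = M*((-2 + O)/((2*M))) = M*((-2 + O)*(1/(2*M))) = M*((-2 + O)/(2*M)) = -1 + O/2)
(-22 + C(P, L(-2)))*44 = (-22 + (-1 + (½)*4))*44 = (-22 + (-1 + 2))*44 = (-22 + 1)*44 = -21*44 = -924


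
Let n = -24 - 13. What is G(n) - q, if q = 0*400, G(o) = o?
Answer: -37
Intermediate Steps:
n = -37
q = 0
G(n) - q = -37 - 1*0 = -37 + 0 = -37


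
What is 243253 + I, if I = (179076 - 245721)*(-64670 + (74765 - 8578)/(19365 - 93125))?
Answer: 63584589751579/14752 ≈ 4.3102e+9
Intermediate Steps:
I = 63581001283323/14752 (I = -66645*(-64670 + 66187/(-73760)) = -66645*(-64670 + 66187*(-1/73760)) = -66645*(-64670 - 66187/73760) = -66645*(-4770125387/73760) = 63581001283323/14752 ≈ 4.3100e+9)
243253 + I = 243253 + 63581001283323/14752 = 63584589751579/14752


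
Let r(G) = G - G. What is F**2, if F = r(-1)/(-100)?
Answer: 0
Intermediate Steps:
r(G) = 0
F = 0 (F = 0/(-100) = 0*(-1/100) = 0)
F**2 = 0**2 = 0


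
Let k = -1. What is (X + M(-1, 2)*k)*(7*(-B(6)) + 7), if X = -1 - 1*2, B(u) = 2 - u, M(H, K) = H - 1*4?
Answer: 70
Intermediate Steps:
M(H, K) = -4 + H (M(H, K) = H - 4 = -4 + H)
X = -3 (X = -1 - 2 = -3)
(X + M(-1, 2)*k)*(7*(-B(6)) + 7) = (-3 + (-4 - 1)*(-1))*(7*(-(2 - 1*6)) + 7) = (-3 - 5*(-1))*(7*(-(2 - 6)) + 7) = (-3 + 5)*(7*(-1*(-4)) + 7) = 2*(7*4 + 7) = 2*(28 + 7) = 2*35 = 70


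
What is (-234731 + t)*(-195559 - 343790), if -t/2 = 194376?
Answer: 336274932567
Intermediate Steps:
t = -388752 (t = -2*194376 = -388752)
(-234731 + t)*(-195559 - 343790) = (-234731 - 388752)*(-195559 - 343790) = -623483*(-539349) = 336274932567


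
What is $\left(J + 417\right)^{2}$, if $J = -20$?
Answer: $157609$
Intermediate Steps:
$\left(J + 417\right)^{2} = \left(-20 + 417\right)^{2} = 397^{2} = 157609$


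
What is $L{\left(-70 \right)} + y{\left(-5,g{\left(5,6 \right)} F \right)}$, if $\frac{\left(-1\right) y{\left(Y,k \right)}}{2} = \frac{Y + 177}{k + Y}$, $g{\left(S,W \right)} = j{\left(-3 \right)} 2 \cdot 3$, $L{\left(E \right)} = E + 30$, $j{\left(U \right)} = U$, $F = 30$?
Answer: $- \frac{21456}{545} \approx -39.369$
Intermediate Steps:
$L{\left(E \right)} = 30 + E$
$g{\left(S,W \right)} = -18$ ($g{\left(S,W \right)} = \left(-3\right) 2 \cdot 3 = \left(-6\right) 3 = -18$)
$y{\left(Y,k \right)} = - \frac{2 \left(177 + Y\right)}{Y + k}$ ($y{\left(Y,k \right)} = - 2 \frac{Y + 177}{k + Y} = - 2 \frac{177 + Y}{Y + k} = - \frac{2 \left(177 + Y\right)}{Y + k}$)
$L{\left(-70 \right)} + y{\left(-5,g{\left(5,6 \right)} F \right)} = \left(30 - 70\right) + \frac{2 \left(-177 - -5\right)}{-5 - 540} = -40 + \frac{2 \left(-177 + 5\right)}{-5 - 540} = -40 + 2 \frac{1}{-545} \left(-172\right) = -40 + 2 \left(- \frac{1}{545}\right) \left(-172\right) = -40 + \frac{344}{545} = - \frac{21456}{545}$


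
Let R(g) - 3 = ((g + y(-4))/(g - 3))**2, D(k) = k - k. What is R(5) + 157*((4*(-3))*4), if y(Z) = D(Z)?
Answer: -30107/4 ≈ -7526.8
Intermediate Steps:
D(k) = 0
y(Z) = 0
R(g) = 3 + g**2/(-3 + g)**2 (R(g) = 3 + ((g + 0)/(g - 3))**2 = 3 + (g/(-3 + g))**2 = 3 + g**2/(-3 + g)**2)
R(5) + 157*((4*(-3))*4) = (3 + 5**2/(-3 + 5)**2) + 157*((4*(-3))*4) = (3 + 25/2**2) + 157*(-12*4) = (3 + 25*(1/4)) + 157*(-48) = (3 + 25/4) - 7536 = 37/4 - 7536 = -30107/4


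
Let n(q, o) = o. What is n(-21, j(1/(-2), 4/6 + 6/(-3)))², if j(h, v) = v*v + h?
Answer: 529/324 ≈ 1.6327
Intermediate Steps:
j(h, v) = h + v² (j(h, v) = v² + h = h + v²)
n(-21, j(1/(-2), 4/6 + 6/(-3)))² = (1/(-2) + (4/6 + 6/(-3))²)² = (-½ + (4*(⅙) + 6*(-⅓))²)² = (-½ + (⅔ - 2)²)² = (-½ + (-4/3)²)² = (-½ + 16/9)² = (23/18)² = 529/324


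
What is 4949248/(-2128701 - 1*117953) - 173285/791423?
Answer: -2153130069147/889026824321 ≈ -2.4219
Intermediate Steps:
4949248/(-2128701 - 1*117953) - 173285/791423 = 4949248/(-2128701 - 117953) - 173285*1/791423 = 4949248/(-2246654) - 173285/791423 = 4949248*(-1/2246654) - 173285/791423 = -2474624/1123327 - 173285/791423 = -2153130069147/889026824321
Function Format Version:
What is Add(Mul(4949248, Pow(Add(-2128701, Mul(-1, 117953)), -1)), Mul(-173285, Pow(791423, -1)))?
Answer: Rational(-2153130069147, 889026824321) ≈ -2.4219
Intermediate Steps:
Add(Mul(4949248, Pow(Add(-2128701, Mul(-1, 117953)), -1)), Mul(-173285, Pow(791423, -1))) = Add(Mul(4949248, Pow(Add(-2128701, -117953), -1)), Mul(-173285, Rational(1, 791423))) = Add(Mul(4949248, Pow(-2246654, -1)), Rational(-173285, 791423)) = Add(Mul(4949248, Rational(-1, 2246654)), Rational(-173285, 791423)) = Add(Rational(-2474624, 1123327), Rational(-173285, 791423)) = Rational(-2153130069147, 889026824321)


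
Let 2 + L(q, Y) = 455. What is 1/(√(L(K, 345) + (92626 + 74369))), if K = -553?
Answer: √41862/83724 ≈ 0.0024438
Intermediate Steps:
L(q, Y) = 453 (L(q, Y) = -2 + 455 = 453)
1/(√(L(K, 345) + (92626 + 74369))) = 1/(√(453 + (92626 + 74369))) = 1/(√(453 + 166995)) = 1/(√167448) = 1/(2*√41862) = √41862/83724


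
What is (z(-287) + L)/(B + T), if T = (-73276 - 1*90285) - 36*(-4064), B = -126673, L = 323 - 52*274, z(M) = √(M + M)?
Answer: 2785/28786 - I*√574/143930 ≈ 0.096748 - 0.00016646*I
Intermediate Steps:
z(M) = √2*√M (z(M) = √(2*M) = √2*√M)
L = -13925 (L = 323 - 14248 = -13925)
T = -17257 (T = (-73276 - 90285) + 146304 = -163561 + 146304 = -17257)
(z(-287) + L)/(B + T) = (√2*√(-287) - 13925)/(-126673 - 17257) = (√2*(I*√287) - 13925)/(-143930) = (I*√574 - 13925)*(-1/143930) = (-13925 + I*√574)*(-1/143930) = 2785/28786 - I*√574/143930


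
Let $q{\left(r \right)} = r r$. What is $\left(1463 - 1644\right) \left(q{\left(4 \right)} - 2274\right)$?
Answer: $408698$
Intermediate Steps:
$q{\left(r \right)} = r^{2}$
$\left(1463 - 1644\right) \left(q{\left(4 \right)} - 2274\right) = \left(1463 - 1644\right) \left(4^{2} - 2274\right) = - 181 \left(16 - 2274\right) = \left(-181\right) \left(-2258\right) = 408698$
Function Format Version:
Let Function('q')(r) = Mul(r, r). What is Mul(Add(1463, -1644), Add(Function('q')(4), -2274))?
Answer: 408698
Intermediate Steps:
Function('q')(r) = Pow(r, 2)
Mul(Add(1463, -1644), Add(Function('q')(4), -2274)) = Mul(Add(1463, -1644), Add(Pow(4, 2), -2274)) = Mul(-181, Add(16, -2274)) = Mul(-181, -2258) = 408698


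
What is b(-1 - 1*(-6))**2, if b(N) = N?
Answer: 25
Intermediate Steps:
b(-1 - 1*(-6))**2 = (-1 - 1*(-6))**2 = (-1 + 6)**2 = 5**2 = 25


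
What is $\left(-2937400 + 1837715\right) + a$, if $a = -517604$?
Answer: $-1617289$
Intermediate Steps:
$\left(-2937400 + 1837715\right) + a = \left(-2937400 + 1837715\right) - 517604 = -1099685 - 517604 = -1617289$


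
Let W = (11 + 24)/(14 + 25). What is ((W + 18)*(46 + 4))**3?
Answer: 50039444125000/59319 ≈ 8.4357e+8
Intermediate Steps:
W = 35/39 ≈ 0.89744
((W + 18)*(46 + 4))**3 = ((35/39 + 18)*(46 + 4))**3 = ((737/39)*50)**3 = (36850/39)**3 = 50039444125000/59319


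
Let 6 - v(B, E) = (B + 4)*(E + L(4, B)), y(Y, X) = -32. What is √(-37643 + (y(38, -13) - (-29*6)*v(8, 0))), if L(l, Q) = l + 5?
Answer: I*√55423 ≈ 235.42*I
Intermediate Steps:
L(l, Q) = 5 + l
v(B, E) = 6 - (4 + B)*(9 + E) (v(B, E) = 6 - (B + 4)*(E + (5 + 4)) = 6 - (4 + B)*(E + 9) = 6 - (4 + B)*(9 + E))
√(-37643 + (y(38, -13) - (-29*6)*v(8, 0))) = √(-37643 + (-32 - (-29*6)*(-30 - 9*8 - 4*0 - 1*8*0))) = √(-37643 + (-32 - (-174)*(-30 - 72 + 0 + 0))) = √(-37643 + (-32 - (-174)*(-102))) = √(-37643 + (-32 - 1*17748)) = √(-37643 + (-32 - 17748)) = √(-37643 - 17780) = √(-55423) = I*√55423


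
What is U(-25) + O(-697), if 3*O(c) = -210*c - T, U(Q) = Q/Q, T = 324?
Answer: 48683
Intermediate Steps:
U(Q) = 1
O(c) = -108 - 70*c (O(c) = (-210*c - 1*324)/3 = (-210*c - 324)/3 = (-324 - 210*c)/3 = -108 - 70*c)
U(-25) + O(-697) = 1 + (-108 - 70*(-697)) = 1 + (-108 + 48790) = 1 + 48682 = 48683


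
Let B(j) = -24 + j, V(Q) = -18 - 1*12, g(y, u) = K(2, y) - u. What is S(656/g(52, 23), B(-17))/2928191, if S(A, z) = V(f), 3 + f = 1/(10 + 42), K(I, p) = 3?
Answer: -30/2928191 ≈ -1.0245e-5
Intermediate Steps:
g(y, u) = 3 - u
f = -155/52 (f = -3 + 1/(10 + 42) = -3 + 1/52 = -155/52 ≈ -2.9808)
V(Q) = -30 (V(Q) = -18 - 12 = -30)
S(A, z) = -30
S(656/g(52, 23), B(-17))/2928191 = -30/2928191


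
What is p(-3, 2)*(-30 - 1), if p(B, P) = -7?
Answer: 217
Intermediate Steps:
p(-3, 2)*(-30 - 1) = -7*(-30 - 1) = -7*(-31) = 217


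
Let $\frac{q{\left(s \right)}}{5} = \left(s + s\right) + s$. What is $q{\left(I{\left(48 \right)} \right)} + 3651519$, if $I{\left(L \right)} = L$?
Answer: $3652239$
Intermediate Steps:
$q{\left(s \right)} = 15 s$ ($q{\left(s \right)} = 5 \left(\left(s + s\right) + s\right) = 5 \left(2 s + s\right) = 5 \cdot 3 s = 15 s$)
$q{\left(I{\left(48 \right)} \right)} + 3651519 = 15 \cdot 48 + 3651519 = 720 + 3651519 = 3652239$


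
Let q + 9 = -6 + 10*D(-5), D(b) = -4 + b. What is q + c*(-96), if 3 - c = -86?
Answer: -8649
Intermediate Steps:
c = 89 (c = 3 - 1*(-86) = 3 + 86 = 89)
q = -105 (q = -9 + (-6 + 10*(-4 - 5)) = -9 + (-6 + 10*(-9)) = -9 + (-6 - 90) = -9 - 96 = -105)
q + c*(-96) = -105 + 89*(-96) = -105 - 8544 = -8649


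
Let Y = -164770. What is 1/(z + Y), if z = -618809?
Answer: -1/783579 ≈ -1.2762e-6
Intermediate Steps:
1/(z + Y) = 1/(-618809 - 164770) = 1/(-783579) = -1/783579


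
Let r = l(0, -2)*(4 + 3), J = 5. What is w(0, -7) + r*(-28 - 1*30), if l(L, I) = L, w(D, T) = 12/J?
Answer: 12/5 ≈ 2.4000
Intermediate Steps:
w(D, T) = 12/5
r = 0 (r = 0*(4 + 3) = 0*7 = 0)
w(0, -7) + r*(-28 - 1*30) = 12/5 + 0*(-28 - 1*30) = 12/5 + 0*(-28 - 30) = 12/5 + 0*(-58) = 12/5 + 0 = 12/5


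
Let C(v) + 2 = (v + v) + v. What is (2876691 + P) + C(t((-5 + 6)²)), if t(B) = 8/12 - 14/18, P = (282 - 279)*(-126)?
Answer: 8628932/3 ≈ 2.8763e+6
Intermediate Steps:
P = -378 (P = 3*(-126) = -378)
t(B) = -⅑ (t(B) = 8*(1/12) - 14*1/18 = ⅔ - 7/9 = -⅑)
C(v) = -2 + 3*v (C(v) = -2 + ((v + v) + v) = -2 + (2*v + v) = -2 + 3*v)
(2876691 + P) + C(t((-5 + 6)²)) = (2876691 - 378) + (-2 + 3*(-⅑)) = 2876313 + (-2 - ⅓) = 2876313 - 7/3 = 8628932/3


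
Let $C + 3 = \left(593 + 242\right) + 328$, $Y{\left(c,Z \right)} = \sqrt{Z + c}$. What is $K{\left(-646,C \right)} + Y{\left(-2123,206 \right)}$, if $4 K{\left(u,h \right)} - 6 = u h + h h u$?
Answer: $- \frac{435003477}{2} + 3 i \sqrt{213} \approx -2.175 \cdot 10^{8} + 43.784 i$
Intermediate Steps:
$C = 1160$ ($C = -3 + \left(\left(593 + 242\right) + 328\right) = -3 + \left(835 + 328\right) = -3 + 1163 = 1160$)
$K{\left(u,h \right)} = \frac{3}{2} + \frac{h u}{4} + \frac{u h^{2}}{4}$ ($K{\left(u,h \right)} = \frac{3}{2} + \frac{u h + h h u}{4} = \frac{3}{2} + \frac{h u + h^{2} u}{4} = \frac{3}{2} + \frac{h u + u h^{2}}{4} = \frac{3}{2} + \left(\frac{h u}{4} + \frac{u h^{2}}{4}\right) = \frac{3}{2} + \frac{h u}{4} + \frac{u h^{2}}{4}$)
$K{\left(-646,C \right)} + Y{\left(-2123,206 \right)} = \left(\frac{3}{2} + \frac{1}{4} \cdot 1160 \left(-646\right) + \frac{1}{4} \left(-646\right) 1160^{2}\right) + \sqrt{206 - 2123} = \left(\frac{3}{2} - 187340 + \frac{1}{4} \left(-646\right) 1345600\right) + \sqrt{-1917} = \left(\frac{3}{2} - 187340 - 217314400\right) + 3 i \sqrt{213} = - \frac{435003477}{2} + 3 i \sqrt{213}$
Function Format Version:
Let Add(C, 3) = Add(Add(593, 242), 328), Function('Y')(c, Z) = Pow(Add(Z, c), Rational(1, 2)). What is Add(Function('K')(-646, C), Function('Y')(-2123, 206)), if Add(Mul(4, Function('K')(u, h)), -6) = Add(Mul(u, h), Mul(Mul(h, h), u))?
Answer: Add(Rational(-435003477, 2), Mul(3, I, Pow(213, Rational(1, 2)))) ≈ Add(-2.1750e+8, Mul(43.784, I))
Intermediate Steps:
C = 1160 (C = Add(-3, Add(Add(593, 242), 328)) = Add(-3, Add(835, 328)) = Add(-3, 1163) = 1160)
Function('K')(u, h) = Add(Rational(3, 2), Mul(Rational(1, 4), h, u), Mul(Rational(1, 4), u, Pow(h, 2))) (Function('K')(u, h) = Add(Rational(3, 2), Mul(Rational(1, 4), Add(Mul(u, h), Mul(Mul(h, h), u)))) = Add(Rational(3, 2), Mul(Rational(1, 4), Add(Mul(h, u), Mul(Pow(h, 2), u)))) = Add(Rational(3, 2), Mul(Rational(1, 4), Add(Mul(h, u), Mul(u, Pow(h, 2))))) = Add(Rational(3, 2), Add(Mul(Rational(1, 4), h, u), Mul(Rational(1, 4), u, Pow(h, 2)))) = Add(Rational(3, 2), Mul(Rational(1, 4), h, u), Mul(Rational(1, 4), u, Pow(h, 2))))
Add(Function('K')(-646, C), Function('Y')(-2123, 206)) = Add(Add(Rational(3, 2), Mul(Rational(1, 4), 1160, -646), Mul(Rational(1, 4), -646, Pow(1160, 2))), Pow(Add(206, -2123), Rational(1, 2))) = Add(Add(Rational(3, 2), -187340, Mul(Rational(1, 4), -646, 1345600)), Pow(-1917, Rational(1, 2))) = Add(Add(Rational(3, 2), -187340, -217314400), Mul(3, I, Pow(213, Rational(1, 2)))) = Add(Rational(-435003477, 2), Mul(3, I, Pow(213, Rational(1, 2))))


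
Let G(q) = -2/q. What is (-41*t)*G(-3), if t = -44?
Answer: 3608/3 ≈ 1202.7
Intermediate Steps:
(-41*t)*G(-3) = (-41*(-44))*(-2/(-3)) = 1804*(-2*(-1/3)) = 1804*(2/3) = 3608/3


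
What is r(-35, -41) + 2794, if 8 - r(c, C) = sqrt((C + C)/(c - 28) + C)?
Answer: 2802 - I*sqrt(17507)/21 ≈ 2802.0 - 6.3007*I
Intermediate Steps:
r(c, C) = 8 - sqrt(C + 2*C/(-28 + c)) (r(c, C) = 8 - sqrt((C + C)/(c - 28) + C) = 8 - sqrt((2*C)/(-28 + c) + C) = 8 - sqrt(2*C/(-28 + c) + C) = 8 - sqrt(C + 2*C/(-28 + c)))
r(-35, -41) + 2794 = (8 - sqrt(-41*(-26 - 35)/(-28 - 35))) + 2794 = (8 - sqrt(-41*(-61)/(-63))) + 2794 = (8 - sqrt(-41*(-1/63)*(-61))) + 2794 = (8 - sqrt(-2501/63)) + 2794 = (8 - I*sqrt(17507)/21) + 2794 = 2802 - I*sqrt(17507)/21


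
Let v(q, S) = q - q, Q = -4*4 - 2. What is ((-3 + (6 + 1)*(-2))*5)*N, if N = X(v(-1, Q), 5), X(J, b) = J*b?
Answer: 0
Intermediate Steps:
Q = -18 (Q = -16 - 2 = -18)
v(q, S) = 0
N = 0 (N = 0*5 = 0)
((-3 + (6 + 1)*(-2))*5)*N = ((-3 + (6 + 1)*(-2))*5)*0 = ((-3 + 7*(-2))*5)*0 = ((-3 - 14)*5)*0 = -17*5*0 = -85*0 = 0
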